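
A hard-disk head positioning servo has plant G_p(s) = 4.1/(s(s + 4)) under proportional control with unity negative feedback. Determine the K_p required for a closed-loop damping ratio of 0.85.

Closed-loop characteristic equation: s² + 4s + K_p·4.1 = 0.
So ω_n = √(4.1K_p) and 2ζω_n = 4, giving ζ = 4/(2√(4.1K_p)).
Setting ζ = 0.85: √(4.1K_p) = 4/(2·0.85) = 2.353, so K_p = 5.536/4.1 = 1.35.

K_p = 1.35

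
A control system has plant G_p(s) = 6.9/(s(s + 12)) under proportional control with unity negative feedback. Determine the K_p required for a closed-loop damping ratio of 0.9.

Closed-loop characteristic equation: s² + 12s + K_p·6.9 = 0.
So ω_n = √(6.9K_p) and 2ζω_n = 12, giving ζ = 12/(2√(6.9K_p)).
Setting ζ = 0.9: √(6.9K_p) = 12/(2·0.9) = 6.667, so K_p = 44.44/6.9 = 6.44.

K_p = 6.44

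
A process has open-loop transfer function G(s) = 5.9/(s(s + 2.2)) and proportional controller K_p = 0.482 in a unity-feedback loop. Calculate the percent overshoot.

6.7%

From 1 + K_pG(s) = 0: s² + 2.2s + 2.844 = 0 ⇒ ω_n = 1.686, ζ = 0.6523.
%OS = 100·exp(−πζ/√(1−ζ²)) = 100·exp(−π·0.6523/√0.5745) = 6.7%.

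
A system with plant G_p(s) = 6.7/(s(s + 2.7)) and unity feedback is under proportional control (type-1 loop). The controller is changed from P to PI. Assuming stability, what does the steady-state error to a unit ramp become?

0

The integrator raises the loop to type 2, so K_v → ∞ and e_ss to a ramp is zero.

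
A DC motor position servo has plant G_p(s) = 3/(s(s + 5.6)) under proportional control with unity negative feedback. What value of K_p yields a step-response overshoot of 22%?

From %OS = 100·exp(−πζ/√(1−ζ²)) = 22%, ζ = −ln(0.22)/√(π²+ln²(0.22)) = 0.4342.
Characteristic equation s² + 5.6s + 3K_p = 0 gives ζ = 5.6/(2√(3K_p)).
Setting ζ = 0.4342: √(3K_p) = 5.6/(2·0.4342) = 6.449, so K_p = 41.59/3 = 13.9.

K_p = 13.9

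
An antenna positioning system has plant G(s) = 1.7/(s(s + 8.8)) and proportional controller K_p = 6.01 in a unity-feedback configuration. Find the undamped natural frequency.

ω_n = 3.2 rad/s

With unity feedback the closed-loop characteristic equation is s² + 8.8s + 6.01·1.7 = s² + 8.8s + 10.22 = 0.
Matching s² + 2ζω_n s + ω_n²: ω_n = √10.22 = 3.196 rad/s and 2ζω_n = 8.8, so ζ = 8.8/(2·3.196) = 1.38.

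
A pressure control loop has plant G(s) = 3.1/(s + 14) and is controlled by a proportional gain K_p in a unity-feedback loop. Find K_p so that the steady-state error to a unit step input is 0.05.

K_p = 85.8

For a type-0 loop with proportional control, e_ss = 1/(1 + K_p·G(0)).
G(0) = 0.2214. Require 1/(1 + K_p·0.2214) = 0.05, so 1 + 0.2214·K_p = 20.
K_p = (20 − 1)/0.2214 = 85.8.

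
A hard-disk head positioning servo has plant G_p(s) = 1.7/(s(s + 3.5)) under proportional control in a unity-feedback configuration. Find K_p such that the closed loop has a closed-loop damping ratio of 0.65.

K_p = 4.26

Closed-loop characteristic equation: s² + 3.5s + K_p·1.7 = 0.
So ω_n = √(1.7K_p) and 2ζω_n = 3.5, giving ζ = 3.5/(2√(1.7K_p)).
Setting ζ = 0.65: √(1.7K_p) = 3.5/(2·0.65) = 2.692, so K_p = 7.249/1.7 = 4.26.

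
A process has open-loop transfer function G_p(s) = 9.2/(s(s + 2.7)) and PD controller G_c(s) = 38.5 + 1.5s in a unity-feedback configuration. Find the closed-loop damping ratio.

ζ = 0.438

Forward path: (38.5 + 1.5s)·9.2/(s(s+2.7)). The closed-loop characteristic equation is s² + (2.7 + 9.2·1.5)s + 9.2·38.5 = 0.
That is s² + 16.5s + 354.2 = 0, so ω_n = 18.82 rad/s and ζ = 16.5/(2·18.82) = 0.4384.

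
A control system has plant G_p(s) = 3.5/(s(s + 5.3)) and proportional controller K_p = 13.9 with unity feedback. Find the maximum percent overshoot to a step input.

The closed-loop denominator s² + 5.3s + 48.65 gives ω_n = √48.65 = 6.975 and ζ = 5.3/(2ω_n) = 0.3799.
%OS = 100·exp(−πζ/√(1−ζ²)) = 100·exp(−π·0.3799/√0.8557) = 27.5%.

27.5%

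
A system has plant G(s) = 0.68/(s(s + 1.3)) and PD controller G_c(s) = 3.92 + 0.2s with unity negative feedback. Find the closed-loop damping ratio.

Forward path: (3.92 + 0.2s)·0.68/(s(s+1.3)). The closed-loop characteristic equation is s² + (1.3 + 0.68·0.2)s + 0.68·3.92 = 0.
That is s² + 1.436s + 2.666 = 0, so ω_n = 1.633 rad/s and ζ = 1.436/(2·1.633) = 0.4398.

ζ = 0.44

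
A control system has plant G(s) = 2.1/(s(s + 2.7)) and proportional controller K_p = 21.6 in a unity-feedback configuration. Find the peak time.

The closed-loop denominator s² + 2.7s + 45.36 gives ω_n = √45.36 = 6.735 and ζ = 2.7/(2ω_n) = 0.2004.
Damped frequency ω_d = ω_n√(1−ζ²) = 6.598 rad/s, so peak time T_p = π/ω_d = 0.476 s.

T_p = 0.476 s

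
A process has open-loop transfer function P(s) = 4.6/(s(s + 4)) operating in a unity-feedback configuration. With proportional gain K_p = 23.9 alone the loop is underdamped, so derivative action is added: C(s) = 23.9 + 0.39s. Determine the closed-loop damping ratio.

Forward path: (23.9 + 0.39s)·4.6/(s(s+4)). The closed-loop characteristic equation is s² + (4 + 4.6·0.39)s + 4.6·23.9 = 0.
That is s² + 5.794s + 109.9 = 0, so ω_n = 10.49 rad/s and ζ = 5.794/(2·10.49) = 0.2763.

ζ = 0.276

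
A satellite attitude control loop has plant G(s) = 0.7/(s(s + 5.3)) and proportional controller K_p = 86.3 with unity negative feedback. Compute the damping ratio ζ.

ζ = 0.341

1 + K_p·G(s) = 0 gives s² + 5.3s + 60.41 = 0.
So ω_n² = 60.41 ⇒ ω_n = 7.772 rad/s, and ζ = 5.3/(2ω_n) = 0.341.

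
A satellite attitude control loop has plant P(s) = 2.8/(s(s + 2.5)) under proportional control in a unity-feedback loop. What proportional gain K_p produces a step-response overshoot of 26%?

K_p = 3.59

From %OS = 100·exp(−πζ/√(1−ζ²)) = 26%, ζ = −ln(0.26)/√(π²+ln²(0.26)) = 0.3941.
Characteristic equation s² + 2.5s + 2.8K_p = 0 gives ζ = 2.5/(2√(2.8K_p)).
Setting ζ = 0.3941: √(2.8K_p) = 2.5/(2·0.3941) = 3.172, so K_p = 10.06/2.8 = 3.59.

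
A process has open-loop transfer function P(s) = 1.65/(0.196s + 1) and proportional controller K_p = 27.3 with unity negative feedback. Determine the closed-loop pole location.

s = -234.9

Closed loop: T(s) = K_p·P/(1+K_p·P) = 45.05/(0.196s + 1 + 45.05), with pole at s = −(1 + 45.05)/0.196 = −234.9.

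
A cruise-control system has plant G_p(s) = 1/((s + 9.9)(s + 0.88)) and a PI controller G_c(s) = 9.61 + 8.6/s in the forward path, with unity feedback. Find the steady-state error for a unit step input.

The open loop G_c(s)G_p(s) has a pole at the origin (type 1), so the static position error constant is infinite and e_ss = 1/(1+∞) = 0.

0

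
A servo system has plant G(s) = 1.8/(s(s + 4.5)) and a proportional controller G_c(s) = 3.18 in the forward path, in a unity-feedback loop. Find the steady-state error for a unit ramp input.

The loop has one pole at the origin (type 1). Velocity error constant K_v = lim_{s→0} s·G_c(s)G(s) = 3.18·1.8/4.5 = 1.272.
Steady-state error to a unit ramp: e_ss = 1/K_v = 0.786.

0.786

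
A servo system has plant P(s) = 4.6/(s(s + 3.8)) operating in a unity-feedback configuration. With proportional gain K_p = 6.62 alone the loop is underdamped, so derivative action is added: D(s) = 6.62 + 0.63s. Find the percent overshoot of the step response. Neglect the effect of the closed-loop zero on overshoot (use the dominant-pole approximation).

Forward path: (6.62 + 0.63s)·4.6/(s(s+3.8)). The closed-loop characteristic equation is s² + (3.8 + 4.6·0.63)s + 4.6·6.62 = 0.
That is s² + 6.698s + 30.45 = 0, so ω_n = 5.518 rad/s and ζ = 6.698/(2·5.518) = 0.6069.
%OS = 100·exp(−πζ/√(1−ζ²)) = 9.08%.

9.08%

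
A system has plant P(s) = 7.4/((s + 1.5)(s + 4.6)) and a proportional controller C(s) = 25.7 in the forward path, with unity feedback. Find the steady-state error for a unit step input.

0.035

The loop is type 0. Static position error constant K_pos = C(0)·P(0) = 25.7·1.072 = 27.56.
Steady-state error to a unit step: e_ss = 1/(1+K_pos) = 1/28.56 = 0.035.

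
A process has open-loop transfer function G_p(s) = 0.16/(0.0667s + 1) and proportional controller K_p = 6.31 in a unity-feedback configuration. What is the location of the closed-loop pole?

s = -30.13

Closed loop: T(s) = K_p·G_p/(1+K_p·G_p) = 1.01/(0.0667s + 1 + 1.01), with pole at s = −(1 + 1.01)/0.0667 = −30.13.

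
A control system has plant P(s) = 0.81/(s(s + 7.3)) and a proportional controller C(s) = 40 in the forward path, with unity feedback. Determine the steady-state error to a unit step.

0

The open loop C(s)P(s) has a pole at the origin (type 1), so the static position error constant is infinite and e_ss = 1/(1+∞) = 0.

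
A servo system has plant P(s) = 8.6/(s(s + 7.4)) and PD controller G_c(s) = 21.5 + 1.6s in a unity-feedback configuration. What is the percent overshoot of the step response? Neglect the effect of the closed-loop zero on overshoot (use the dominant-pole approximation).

Forward path: (21.5 + 1.6s)·8.6/(s(s+7.4)). The closed-loop characteristic equation is s² + (7.4 + 8.6·1.6)s + 8.6·21.5 = 0.
That is s² + 21.16s + 184.9 = 0, so ω_n = 13.6 rad/s and ζ = 21.16/(2·13.6) = 0.7781.
%OS = 100·exp(−πζ/√(1−ζ²)) = 2.04%.

2.04%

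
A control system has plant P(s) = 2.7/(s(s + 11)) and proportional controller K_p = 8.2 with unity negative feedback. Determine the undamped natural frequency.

ω_n = 4.71 rad/s

With unity feedback the closed-loop characteristic equation is s² + 11s + 8.2·2.7 = s² + 11s + 22.14 = 0.
Matching s² + 2ζω_n s + ω_n²: ω_n = √22.14 = 4.705 rad/s and 2ζω_n = 11, so ζ = 11/(2·4.705) = 1.17.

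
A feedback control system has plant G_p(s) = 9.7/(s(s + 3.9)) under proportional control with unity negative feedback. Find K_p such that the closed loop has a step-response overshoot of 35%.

From %OS = 100·exp(−πζ/√(1−ζ²)) = 35%, ζ = −ln(0.35)/√(π²+ln²(0.35)) = 0.3169.
Characteristic equation s² + 3.9s + 9.7K_p = 0 gives ζ = 3.9/(2√(9.7K_p)).
Setting ζ = 0.3169: √(9.7K_p) = 3.9/(2·0.3169) = 6.153, so K_p = 37.85/9.7 = 3.9.

K_p = 3.9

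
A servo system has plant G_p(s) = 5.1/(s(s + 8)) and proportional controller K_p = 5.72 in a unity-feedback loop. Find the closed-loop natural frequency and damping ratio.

The closed-loop denominator is s(s+8) + 5.72·5.1 = s² + 8s + 29.17.
So ω_n² = 29.17 ⇒ ω_n = 5.401 rad/s, and ζ = 8/(2ω_n) = 0.741.

ω_n = 5.4 rad/s, ζ = 0.741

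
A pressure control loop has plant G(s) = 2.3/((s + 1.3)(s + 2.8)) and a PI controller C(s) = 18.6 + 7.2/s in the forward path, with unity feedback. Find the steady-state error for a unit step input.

The open loop C(s)G(s) has a pole at the origin (type 1), so the static position error constant is infinite and e_ss = 1/(1+∞) = 0.

0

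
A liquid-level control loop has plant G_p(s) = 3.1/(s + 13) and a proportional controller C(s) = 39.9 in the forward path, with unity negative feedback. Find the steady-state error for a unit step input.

The loop is type 0. Static position error constant K_pos = C(0)·G_p(0) = 39.9·0.2385 = 9.515.
Steady-state error to a unit step: e_ss = 1/(1+K_pos) = 1/10.51 = 0.0951.

0.0951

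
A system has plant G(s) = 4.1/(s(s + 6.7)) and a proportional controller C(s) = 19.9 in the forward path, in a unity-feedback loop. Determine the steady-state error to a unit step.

0

The open loop C(s)G(s) has a pole at the origin (type 1), so the static position error constant is infinite and e_ss = 1/(1+∞) = 0.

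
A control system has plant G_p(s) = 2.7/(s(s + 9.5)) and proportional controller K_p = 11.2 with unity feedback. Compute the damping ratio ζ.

1 + K_p·G_p(s) = 0 gives s² + 9.5s + 30.24 = 0.
So ω_n² = 30.24 ⇒ ω_n = 5.499 rad/s, and ζ = 9.5/(2ω_n) = 0.864.

ζ = 0.864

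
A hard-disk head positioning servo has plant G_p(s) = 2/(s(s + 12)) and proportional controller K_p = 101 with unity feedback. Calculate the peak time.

The closed-loop denominator s² + 12s + 202 gives ω_n = √202 = 14.21 and ζ = 12/(2ω_n) = 0.4222.
Damped frequency ω_d = ω_n√(1−ζ²) = 12.88 rad/s, so peak time T_p = π/ω_d = 0.244 s.

T_p = 0.244 s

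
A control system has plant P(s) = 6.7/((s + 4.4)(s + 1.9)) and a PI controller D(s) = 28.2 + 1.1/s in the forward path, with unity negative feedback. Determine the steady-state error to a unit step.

The open loop D(s)P(s) has a pole at the origin (type 1), so the static position error constant is infinite and e_ss = 1/(1+∞) = 0.

0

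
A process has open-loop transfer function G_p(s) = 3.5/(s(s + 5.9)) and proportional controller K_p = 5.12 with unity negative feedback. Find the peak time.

T_p = 1.03 s

Closed-loop characteristic equation: s² + 5.9s + 17.92 = 0, so ω_n = 4.233 rad/s and ζ = 5.9/(2·4.233) = 0.6969.
Damped frequency ω_d = ω_n√(1−ζ²) = 3.036 rad/s, so peak time T_p = π/ω_d = 1.03 s.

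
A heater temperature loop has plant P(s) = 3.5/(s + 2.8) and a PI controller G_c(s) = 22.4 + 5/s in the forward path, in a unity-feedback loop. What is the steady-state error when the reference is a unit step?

0

The open loop G_c(s)P(s) has a pole at the origin (type 1), so the static position error constant is infinite and e_ss = 1/(1+∞) = 0.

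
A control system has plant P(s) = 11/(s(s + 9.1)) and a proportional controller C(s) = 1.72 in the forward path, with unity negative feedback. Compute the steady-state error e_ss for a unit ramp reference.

0.481

The loop has one pole at the origin (type 1). Velocity error constant K_v = lim_{s→0} s·C(s)P(s) = 1.72·11/9.1 = 2.079.
Steady-state error to a unit ramp: e_ss = 1/K_v = 0.481.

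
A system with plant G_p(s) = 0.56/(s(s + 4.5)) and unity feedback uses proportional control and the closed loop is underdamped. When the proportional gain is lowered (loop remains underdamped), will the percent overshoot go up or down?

decrease

ζ = 4.5/(2√(0.56K_p)) rises as K_p falls; higher damping means less overshoot.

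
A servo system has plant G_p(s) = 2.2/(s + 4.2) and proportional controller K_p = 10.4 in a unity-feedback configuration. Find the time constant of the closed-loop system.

τ = 0.0369 s

Closed-loop transfer function: T(s) = K_p·G_p(s)/(1 + K_p·G_p(s)) = 22.88/(s + 4.2 + 22.88) = 22.88/(s + 27.08).
Time constant τ = 1/27.08 = 0.0369 s.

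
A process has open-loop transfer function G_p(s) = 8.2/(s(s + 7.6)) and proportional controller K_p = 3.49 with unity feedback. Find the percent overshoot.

4.2%

Closed-loop characteristic equation: s² + 7.6s + 28.62 = 0, so ω_n = 5.35 rad/s and ζ = 7.6/(2·5.35) = 0.7103.
%OS = 100·exp(−πζ/√(1−ζ²)) = 100·exp(−π·0.7103/√0.4954) = 4.2%.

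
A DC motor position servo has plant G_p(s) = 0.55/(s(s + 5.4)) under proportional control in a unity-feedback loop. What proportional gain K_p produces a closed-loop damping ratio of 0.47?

Closed-loop characteristic equation: s² + 5.4s + K_p·0.55 = 0.
So ω_n = √(0.55K_p) and 2ζω_n = 5.4, giving ζ = 5.4/(2√(0.55K_p)).
Setting ζ = 0.47: √(0.55K_p) = 5.4/(2·0.47) = 5.745, so K_p = 33/0.55 = 60.

K_p = 60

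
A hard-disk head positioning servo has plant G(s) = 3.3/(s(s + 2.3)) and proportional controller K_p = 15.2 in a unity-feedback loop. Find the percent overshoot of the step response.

Closed-loop characteristic equation: s² + 2.3s + 50.16 = 0, so ω_n = 7.082 rad/s and ζ = 2.3/(2·7.082) = 0.1624.
%OS = 100·exp(−πζ/√(1−ζ²)) = 100·exp(−π·0.1624/√0.9736) = 59.6%.

59.6%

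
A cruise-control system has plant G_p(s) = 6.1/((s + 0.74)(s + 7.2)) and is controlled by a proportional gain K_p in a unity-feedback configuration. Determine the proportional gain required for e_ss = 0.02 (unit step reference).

K_p = 42.8

The loop is type 0, so e_ss(step) = 1/(1 + K_pos) with K_pos = K_p·G_p(0).
G_p(0) = 1.145. Require 1/(1 + K_p·1.145) = 0.02, so 1 + 1.145·K_p = 50.
K_p = (50 − 1)/1.145 = 42.8.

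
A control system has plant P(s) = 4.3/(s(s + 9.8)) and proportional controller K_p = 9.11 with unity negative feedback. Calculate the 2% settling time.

The closed-loop denominator s² + 9.8s + 39.17 gives ω_n = √39.17 = 6.259 and ζ = 9.8/(2ω_n) = 0.7829.
2% settling time T_s ≈ 4/(ζω_n) = 4/4.9 = 0.816 s.

T_s ≈ 0.816 s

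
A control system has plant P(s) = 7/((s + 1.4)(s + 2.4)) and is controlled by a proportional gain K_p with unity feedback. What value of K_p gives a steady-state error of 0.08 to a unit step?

K_p = 5.52

The loop is type 0, so e_ss(step) = 1/(1 + K_pos) with K_pos = K_p·P(0).
P(0) = 2.083. Require 1/(1 + K_p·2.083) = 0.08, so 1 + 2.083·K_p = 12.5.
K_p = (12.5 − 1)/2.083 = 5.52.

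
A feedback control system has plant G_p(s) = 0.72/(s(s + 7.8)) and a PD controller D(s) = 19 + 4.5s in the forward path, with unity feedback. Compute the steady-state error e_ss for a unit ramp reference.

0.57

The loop has one pole at the origin (type 1). Velocity error constant K_v = lim_{s→0} s·D(s)G_p(s) = 19·0.72/7.8 = 1.754.
Steady-state error to a unit ramp: e_ss = 1/K_v = 0.57.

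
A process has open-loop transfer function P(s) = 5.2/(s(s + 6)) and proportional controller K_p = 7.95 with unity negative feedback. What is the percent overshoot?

19.1%

From 1 + K_pP(s) = 0: s² + 6s + 41.34 = 0 ⇒ ω_n = 6.43, ζ = 0.4666.
%OS = 100·exp(−πζ/√(1−ζ²)) = 100·exp(−π·0.4666/√0.7823) = 19.1%.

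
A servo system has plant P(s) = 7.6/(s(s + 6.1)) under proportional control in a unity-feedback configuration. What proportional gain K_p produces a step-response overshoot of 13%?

K_p = 4.13

From %OS = 100·exp(−πζ/√(1−ζ²)) = 13%, ζ = −ln(0.13)/√(π²+ln²(0.13)) = 0.5446.
Characteristic equation s² + 6.1s + 7.6K_p = 0 gives ζ = 6.1/(2√(7.6K_p)).
Setting ζ = 0.5446: √(7.6K_p) = 6.1/(2·0.5446) = 5.6, so K_p = 31.36/7.6 = 4.13.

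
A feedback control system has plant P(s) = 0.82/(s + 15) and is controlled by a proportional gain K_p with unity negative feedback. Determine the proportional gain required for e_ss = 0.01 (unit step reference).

K_p = 1810

The loop is type 0, so e_ss(step) = 1/(1 + K_pos) with K_pos = K_p·P(0).
P(0) = 0.05467. Require 1/(1 + K_p·0.05467) = 0.01, so 1 + 0.05467·K_p = 100.
K_p = (100 − 1)/0.05467 = 1810.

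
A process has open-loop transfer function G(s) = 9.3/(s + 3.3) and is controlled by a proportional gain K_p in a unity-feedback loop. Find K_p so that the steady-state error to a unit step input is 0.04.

For a type-0 loop with proportional control, e_ss = 1/(1 + K_p·G(0)).
G(0) = 2.818. Require 1/(1 + K_p·2.818) = 0.04, so 1 + 2.818·K_p = 25.
K_p = (25 − 1)/2.818 = 8.52.

K_p = 8.52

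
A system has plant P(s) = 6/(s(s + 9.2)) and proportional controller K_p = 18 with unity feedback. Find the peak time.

The closed-loop denominator s² + 9.2s + 108 gives ω_n = √108 = 10.39 and ζ = 9.2/(2ω_n) = 0.4426.
Damped frequency ω_d = ω_n√(1−ζ²) = 9.319 rad/s, so peak time T_p = π/ω_d = 0.337 s.

T_p = 0.337 s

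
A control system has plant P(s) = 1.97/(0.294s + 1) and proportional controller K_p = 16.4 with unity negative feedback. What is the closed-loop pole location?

s = -113.3

Closed loop: T(s) = K_p·P/(1+K_p·P) = 32.31/(0.294s + 1 + 32.31), with pole at s = −(1 + 32.31)/0.294 = −113.3.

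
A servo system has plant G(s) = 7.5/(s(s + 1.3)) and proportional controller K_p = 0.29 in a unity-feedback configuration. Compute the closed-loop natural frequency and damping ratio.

ω_n = 1.47 rad/s, ζ = 0.441

With unity feedback the closed-loop characteristic equation is s² + 1.3s + 0.29·7.5 = s² + 1.3s + 2.175 = 0.
Matching s² + 2ζω_n s + ω_n²: ω_n = √2.175 = 1.475 rad/s and 2ζω_n = 1.3, so ζ = 1.3/(2·1.475) = 0.441.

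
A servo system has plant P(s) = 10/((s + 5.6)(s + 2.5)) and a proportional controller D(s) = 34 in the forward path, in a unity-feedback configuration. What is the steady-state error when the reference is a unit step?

The loop is type 0. Static position error constant K_pos = D(0)·P(0) = 34·0.7143 = 24.29.
Steady-state error to a unit step: e_ss = 1/(1+K_pos) = 1/25.29 = 0.0395.

0.0395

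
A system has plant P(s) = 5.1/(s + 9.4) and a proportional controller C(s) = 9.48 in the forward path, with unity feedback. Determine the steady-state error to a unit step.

0.163

The loop is type 0. Static position error constant K_pos = C(0)·P(0) = 9.48·0.5426 = 5.143.
Steady-state error to a unit step: e_ss = 1/(1+K_pos) = 1/6.143 = 0.163.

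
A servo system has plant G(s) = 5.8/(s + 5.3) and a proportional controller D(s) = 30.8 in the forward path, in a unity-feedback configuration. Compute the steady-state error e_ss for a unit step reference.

0.0288

The loop is type 0. Static position error constant K_pos = D(0)·G(0) = 30.8·1.094 = 33.71.
Steady-state error to a unit step: e_ss = 1/(1+K_pos) = 1/34.71 = 0.0288.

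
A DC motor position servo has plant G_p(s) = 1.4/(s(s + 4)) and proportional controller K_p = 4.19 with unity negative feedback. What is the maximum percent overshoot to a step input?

1.01%

From 1 + K_pG_p(s) = 0: s² + 4s + 5.866 = 0 ⇒ ω_n = 2.422, ζ = 0.8258.
%OS = 100·exp(−πζ/√(1−ζ²)) = 100·exp(−π·0.8258/√0.3181) = 1.01%.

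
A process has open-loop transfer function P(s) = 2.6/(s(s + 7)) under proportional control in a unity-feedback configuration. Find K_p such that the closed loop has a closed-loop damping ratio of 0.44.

Closed-loop characteristic equation: s² + 7s + K_p·2.6 = 0.
So ω_n = √(2.6K_p) and 2ζω_n = 7, giving ζ = 7/(2√(2.6K_p)).
Setting ζ = 0.44: √(2.6K_p) = 7/(2·0.44) = 7.955, so K_p = 63.27/2.6 = 24.3.

K_p = 24.3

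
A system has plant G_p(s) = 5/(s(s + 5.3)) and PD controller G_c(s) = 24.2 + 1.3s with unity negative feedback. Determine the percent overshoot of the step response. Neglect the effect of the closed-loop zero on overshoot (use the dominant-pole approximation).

13.6%

Forward path: (24.2 + 1.3s)·5/(s(s+5.3)). The closed-loop characteristic equation is s² + (5.3 + 5·1.3)s + 5·24.2 = 0.
That is s² + 11.8s + 121 = 0, so ω_n = 11 rad/s and ζ = 11.8/(2·11) = 0.5364.
%OS = 100·exp(−πζ/√(1−ζ²)) = 13.6%.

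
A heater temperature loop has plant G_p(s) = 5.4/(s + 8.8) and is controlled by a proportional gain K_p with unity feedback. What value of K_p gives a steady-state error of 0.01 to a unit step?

For a type-0 loop with proportional control, e_ss = 1/(1 + K_p·G_p(0)).
G_p(0) = 0.6136. Require 1/(1 + K_p·0.6136) = 0.01, so 1 + 0.6136·K_p = 100.
K_p = (100 − 1)/0.6136 = 161.

K_p = 161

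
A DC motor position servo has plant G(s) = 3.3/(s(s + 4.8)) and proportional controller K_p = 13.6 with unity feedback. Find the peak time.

Closed-loop characteristic equation: s² + 4.8s + 44.88 = 0, so ω_n = 6.699 rad/s and ζ = 4.8/(2·6.699) = 0.3582.
Damped frequency ω_d = ω_n√(1−ζ²) = 6.255 rad/s, so peak time T_p = π/ω_d = 0.502 s.

T_p = 0.502 s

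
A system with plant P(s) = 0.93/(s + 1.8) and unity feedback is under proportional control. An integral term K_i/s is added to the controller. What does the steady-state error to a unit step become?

0

The integrator makes K_pos = lim_{s→0} C(s)G(s) infinite, so e_ss = 1/(1+K_pos) = 0.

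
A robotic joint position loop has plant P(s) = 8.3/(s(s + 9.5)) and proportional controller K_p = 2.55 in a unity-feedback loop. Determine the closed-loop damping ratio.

With unity feedback the closed-loop characteristic equation is s² + 9.5s + 2.55·8.3 = s² + 9.5s + 21.16 = 0.
So ω_n² = 21.16 ⇒ ω_n = 4.601 rad/s, and ζ = 9.5/(2ω_n) = 1.03.

ζ = 1.03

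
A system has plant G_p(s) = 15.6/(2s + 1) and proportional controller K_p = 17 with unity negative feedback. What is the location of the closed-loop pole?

Closed loop: T(s) = K_p·G_p/(1+K_p·G_p) = 265.2/(2s + 1 + 265.2), with pole at s = −(1 + 265.2)/2 = −133.1.

s = -133.1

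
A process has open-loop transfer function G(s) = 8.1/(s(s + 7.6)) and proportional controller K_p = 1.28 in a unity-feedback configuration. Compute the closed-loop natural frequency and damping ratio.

With unity feedback the closed-loop characteristic equation is s² + 7.6s + 1.28·8.1 = s² + 7.6s + 10.37 = 0.
So ω_n² = 10.37 ⇒ ω_n = 3.22 rad/s, and ζ = 7.6/(2ω_n) = 1.18.

ω_n = 3.22 rad/s, ζ = 1.18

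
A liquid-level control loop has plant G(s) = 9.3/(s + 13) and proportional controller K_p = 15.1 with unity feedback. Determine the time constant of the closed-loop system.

τ = 0.00652 s

Closed-loop transfer function: T(s) = K_p·G(s)/(1 + K_p·G(s)) = 140.4/(s + 13 + 140.4) = 140.4/(s + 153.4).
Time constant τ = 1/153.4 = 0.00652 s.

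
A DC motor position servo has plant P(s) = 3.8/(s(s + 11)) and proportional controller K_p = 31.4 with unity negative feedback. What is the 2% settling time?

T_s ≈ 0.727 s

Closed-loop characteristic equation: s² + 11s + 119.3 = 0, so ω_n = 10.92 rad/s and ζ = 11/(2·10.92) = 0.5035.
2% settling time T_s ≈ 4/(ζω_n) = 4/5.5 = 0.727 s.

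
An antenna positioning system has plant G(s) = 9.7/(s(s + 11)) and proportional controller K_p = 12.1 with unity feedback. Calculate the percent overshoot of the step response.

From 1 + K_pG(s) = 0: s² + 11s + 117.4 = 0 ⇒ ω_n = 10.83, ζ = 0.5077.
%OS = 100·exp(−πζ/√(1−ζ²)) = 100·exp(−π·0.5077/√0.7423) = 15.7%.

15.7%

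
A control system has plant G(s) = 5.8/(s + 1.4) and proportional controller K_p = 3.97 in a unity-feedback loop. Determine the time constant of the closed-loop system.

Closed-loop transfer function: T(s) = K_p·G(s)/(1 + K_p·G(s)) = 23.03/(s + 1.4 + 23.03) = 23.03/(s + 24.43).
Time constant τ = 1/24.43 = 0.0409 s.

τ = 0.0409 s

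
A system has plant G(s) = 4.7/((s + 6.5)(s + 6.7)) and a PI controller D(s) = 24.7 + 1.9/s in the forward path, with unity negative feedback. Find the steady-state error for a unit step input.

0

The open loop D(s)G(s) has a pole at the origin (type 1), so the static position error constant is infinite and e_ss = 1/(1+∞) = 0.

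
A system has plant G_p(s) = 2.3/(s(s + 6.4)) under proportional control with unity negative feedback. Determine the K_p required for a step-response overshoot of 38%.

From %OS = 100·exp(−πζ/√(1−ζ²)) = 38%, ζ = −ln(0.38)/√(π²+ln²(0.38)) = 0.2943.
Characteristic equation s² + 6.4s + 2.3K_p = 0 gives ζ = 6.4/(2√(2.3K_p)).
Setting ζ = 0.2943: √(2.3K_p) = 6.4/(2·0.2943) = 10.87, so K_p = 118.2/2.3 = 51.4.

K_p = 51.4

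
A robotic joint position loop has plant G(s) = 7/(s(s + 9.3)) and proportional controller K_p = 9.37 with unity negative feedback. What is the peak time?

T_p = 0.474 s

From 1 + K_pG(s) = 0: s² + 9.3s + 65.59 = 0 ⇒ ω_n = 8.099, ζ = 0.5742.
Damped frequency ω_d = ω_n√(1−ζ²) = 6.631 rad/s, so peak time T_p = π/ω_d = 0.474 s.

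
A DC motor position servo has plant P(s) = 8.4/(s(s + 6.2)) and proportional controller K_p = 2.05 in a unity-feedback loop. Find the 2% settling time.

T_s ≈ 1.29 s

From 1 + K_pP(s) = 0: s² + 6.2s + 17.22 = 0 ⇒ ω_n = 4.15, ζ = 0.747.
2% settling time T_s ≈ 4/(ζω_n) = 4/3.1 = 1.29 s.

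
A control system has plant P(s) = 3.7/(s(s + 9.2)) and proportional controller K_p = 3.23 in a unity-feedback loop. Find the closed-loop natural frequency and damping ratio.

ω_n = 3.46 rad/s, ζ = 1.33

The closed-loop denominator is s(s+9.2) + 3.23·3.7 = s² + 9.2s + 11.95.
So ω_n² = 11.95 ⇒ ω_n = 3.457 rad/s, and ζ = 9.2/(2ω_n) = 1.33.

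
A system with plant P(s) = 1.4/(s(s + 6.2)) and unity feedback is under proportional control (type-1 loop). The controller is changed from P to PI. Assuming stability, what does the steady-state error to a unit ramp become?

The integrator raises the loop to type 2, so K_v → ∞ and e_ss to a ramp is zero.

0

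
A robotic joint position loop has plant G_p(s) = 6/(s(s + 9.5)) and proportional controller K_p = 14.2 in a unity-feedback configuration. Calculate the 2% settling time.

The closed-loop denominator s² + 9.5s + 85.2 gives ω_n = √85.2 = 9.23 and ζ = 9.5/(2ω_n) = 0.5146.
2% settling time T_s ≈ 4/(ζω_n) = 4/4.75 = 0.842 s.

T_s ≈ 0.842 s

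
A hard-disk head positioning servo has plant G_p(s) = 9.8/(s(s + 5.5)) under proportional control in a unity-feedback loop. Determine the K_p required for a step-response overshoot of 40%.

From %OS = 100·exp(−πζ/√(1−ζ²)) = 40%, ζ = −ln(0.4)/√(π²+ln²(0.4)) = 0.28.
Characteristic equation s² + 5.5s + 9.8K_p = 0 gives ζ = 5.5/(2√(9.8K_p)).
Setting ζ = 0.28: √(9.8K_p) = 5.5/(2·0.28) = 9.821, so K_p = 96.46/9.8 = 9.84.

K_p = 9.84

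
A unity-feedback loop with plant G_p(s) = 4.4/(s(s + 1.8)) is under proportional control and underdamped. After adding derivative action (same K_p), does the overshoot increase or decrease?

The derivative term adds K·K_d to the s-coefficient of the characteristic equation, raising 2ζω_n while ω_n is unchanged; ζ increases, so overshoot decreases.

decrease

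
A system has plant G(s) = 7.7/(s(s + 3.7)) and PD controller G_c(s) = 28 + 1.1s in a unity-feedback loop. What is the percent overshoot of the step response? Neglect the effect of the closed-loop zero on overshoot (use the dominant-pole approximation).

Forward path: (28 + 1.1s)·7.7/(s(s+3.7)). The closed-loop characteristic equation is s² + (3.7 + 7.7·1.1)s + 7.7·28 = 0.
That is s² + 12.17s + 215.6 = 0, so ω_n = 14.68 rad/s and ζ = 12.17/(2·14.68) = 0.4144.
%OS = 100·exp(−πζ/√(1−ζ²)) = 23.9%.

23.9%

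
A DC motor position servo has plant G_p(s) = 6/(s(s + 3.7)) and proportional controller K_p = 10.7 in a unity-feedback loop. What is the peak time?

From 1 + K_pG_p(s) = 0: s² + 3.7s + 64.2 = 0 ⇒ ω_n = 8.012, ζ = 0.2309.
Damped frequency ω_d = ω_n√(1−ζ²) = 7.796 rad/s, so peak time T_p = π/ω_d = 0.403 s.

T_p = 0.403 s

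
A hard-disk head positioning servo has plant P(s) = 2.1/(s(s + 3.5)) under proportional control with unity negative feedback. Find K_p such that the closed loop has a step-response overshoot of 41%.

K_p = 19.6

From %OS = 100·exp(−πζ/√(1−ζ²)) = 41%, ζ = −ln(0.41)/√(π²+ln²(0.41)) = 0.273.
Characteristic equation s² + 3.5s + 2.1K_p = 0 gives ζ = 3.5/(2√(2.1K_p)).
Setting ζ = 0.273: √(2.1K_p) = 3.5/(2·0.273) = 6.41, so K_p = 41.08/2.1 = 19.6.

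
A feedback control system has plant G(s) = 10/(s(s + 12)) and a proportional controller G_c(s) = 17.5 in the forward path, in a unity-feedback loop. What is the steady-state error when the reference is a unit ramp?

0.0686

The loop has one pole at the origin (type 1). Velocity error constant K_v = lim_{s→0} s·G_c(s)G(s) = 17.5·10/12 = 14.58.
Steady-state error to a unit ramp: e_ss = 1/K_v = 0.0686.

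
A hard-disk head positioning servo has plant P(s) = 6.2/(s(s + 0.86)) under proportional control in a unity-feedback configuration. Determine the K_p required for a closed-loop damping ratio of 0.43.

K_p = 0.161

Closed-loop characteristic equation: s² + 0.86s + K_p·6.2 = 0.
So ω_n = √(6.2K_p) and 2ζω_n = 0.86, giving ζ = 0.86/(2√(6.2K_p)).
Setting ζ = 0.43: √(6.2K_p) = 0.86/(2·0.43) = 1, so K_p = 1/6.2 = 0.161.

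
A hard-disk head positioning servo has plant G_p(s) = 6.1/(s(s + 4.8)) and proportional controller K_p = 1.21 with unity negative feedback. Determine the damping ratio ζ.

1 + K_p·G_p(s) = 0 gives s² + 4.8s + 7.381 = 0.
So ω_n² = 7.381 ⇒ ω_n = 2.717 rad/s, and ζ = 4.8/(2ω_n) = 0.883.

ζ = 0.883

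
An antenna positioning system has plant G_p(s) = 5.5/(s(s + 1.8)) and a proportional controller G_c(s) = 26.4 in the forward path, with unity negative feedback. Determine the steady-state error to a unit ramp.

0.0124

The loop has one pole at the origin (type 1). Velocity error constant K_v = lim_{s→0} s·G_c(s)G_p(s) = 26.4·5.5/1.8 = 80.67.
Steady-state error to a unit ramp: e_ss = 1/K_v = 0.0124.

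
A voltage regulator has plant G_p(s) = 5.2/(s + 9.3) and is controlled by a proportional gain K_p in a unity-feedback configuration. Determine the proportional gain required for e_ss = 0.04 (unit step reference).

K_p = 42.9

The loop is type 0, so e_ss(step) = 1/(1 + K_pos) with K_pos = K_p·G_p(0).
G_p(0) = 0.5591. Require 1/(1 + K_p·0.5591) = 0.04, so 1 + 0.5591·K_p = 25.
K_p = (25 − 1)/0.5591 = 42.9.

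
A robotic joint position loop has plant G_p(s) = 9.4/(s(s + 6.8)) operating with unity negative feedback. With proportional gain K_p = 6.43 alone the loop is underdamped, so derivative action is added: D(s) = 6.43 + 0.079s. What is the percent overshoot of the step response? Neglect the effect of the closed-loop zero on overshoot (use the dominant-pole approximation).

Forward path: (6.43 + 0.079s)·9.4/(s(s+6.8)). The closed-loop characteristic equation is s² + (6.8 + 9.4·0.079)s + 9.4·6.43 = 0.
That is s² + 7.543s + 60.44 = 0, so ω_n = 7.774 rad/s and ζ = 7.543/(2·7.774) = 0.4851.
%OS = 100·exp(−πζ/√(1−ζ²)) = 17.5%.

17.5%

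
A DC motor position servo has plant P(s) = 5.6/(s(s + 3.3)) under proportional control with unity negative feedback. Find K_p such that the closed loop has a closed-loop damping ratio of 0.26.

Closed-loop characteristic equation: s² + 3.3s + K_p·5.6 = 0.
So ω_n = √(5.6K_p) and 2ζω_n = 3.3, giving ζ = 3.3/(2√(5.6K_p)).
Setting ζ = 0.26: √(5.6K_p) = 3.3/(2·0.26) = 6.346, so K_p = 40.27/5.6 = 7.19.

K_p = 7.19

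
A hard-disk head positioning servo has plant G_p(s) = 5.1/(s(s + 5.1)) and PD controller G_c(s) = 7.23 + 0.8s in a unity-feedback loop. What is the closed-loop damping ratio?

Forward path: (7.23 + 0.8s)·5.1/(s(s+5.1)). The closed-loop characteristic equation is s² + (5.1 + 5.1·0.8)s + 5.1·7.23 = 0.
That is s² + 9.18s + 36.87 = 0, so ω_n = 6.072 rad/s and ζ = 9.18/(2·6.072) = 0.7559.

ζ = 0.756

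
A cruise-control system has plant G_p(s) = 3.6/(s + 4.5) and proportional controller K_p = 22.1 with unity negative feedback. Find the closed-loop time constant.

Closed-loop transfer function: T(s) = K_p·G_p(s)/(1 + K_p·G_p(s)) = 79.56/(s + 4.5 + 79.56) = 79.56/(s + 84.06).
Time constant τ = 1/84.06 = 0.0119 s.

τ = 0.0119 s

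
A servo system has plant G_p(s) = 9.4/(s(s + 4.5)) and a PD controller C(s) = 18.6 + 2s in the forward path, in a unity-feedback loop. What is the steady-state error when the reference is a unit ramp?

The loop has one pole at the origin (type 1). Velocity error constant K_v = lim_{s→0} s·C(s)G_p(s) = 18.6·9.4/4.5 = 38.85.
Steady-state error to a unit ramp: e_ss = 1/K_v = 0.0257.

0.0257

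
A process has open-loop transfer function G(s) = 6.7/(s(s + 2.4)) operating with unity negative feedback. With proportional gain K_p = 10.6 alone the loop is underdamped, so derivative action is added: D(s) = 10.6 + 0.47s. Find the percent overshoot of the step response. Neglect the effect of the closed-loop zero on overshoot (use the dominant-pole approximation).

Forward path: (10.6 + 0.47s)·6.7/(s(s+2.4)). The closed-loop characteristic equation is s² + (2.4 + 6.7·0.47)s + 6.7·10.6 = 0.
That is s² + 5.549s + 71.02 = 0, so ω_n = 8.427 rad/s and ζ = 5.549/(2·8.427) = 0.3292.
%OS = 100·exp(−πζ/√(1−ζ²)) = 33.4%.

33.4%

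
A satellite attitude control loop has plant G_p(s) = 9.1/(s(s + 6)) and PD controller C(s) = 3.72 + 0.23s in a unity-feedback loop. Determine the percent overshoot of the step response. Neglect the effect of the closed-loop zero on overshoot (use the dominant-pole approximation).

Forward path: (3.72 + 0.23s)·9.1/(s(s+6)). The closed-loop characteristic equation is s² + (6 + 9.1·0.23)s + 9.1·3.72 = 0.
That is s² + 8.093s + 33.85 = 0, so ω_n = 5.818 rad/s and ζ = 8.093/(2·5.818) = 0.6955.
%OS = 100·exp(−πζ/√(1−ζ²)) = 4.78%.

4.78%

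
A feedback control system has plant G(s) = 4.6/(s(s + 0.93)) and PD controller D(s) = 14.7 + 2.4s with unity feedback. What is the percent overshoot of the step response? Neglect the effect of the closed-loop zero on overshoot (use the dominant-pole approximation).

3.56%

Forward path: (14.7 + 2.4s)·4.6/(s(s+0.93)). The closed-loop characteristic equation is s² + (0.93 + 4.6·2.4)s + 4.6·14.7 = 0.
That is s² + 11.97s + 67.62 = 0, so ω_n = 8.223 rad/s and ζ = 11.97/(2·8.223) = 0.7278.
%OS = 100·exp(−πζ/√(1−ζ²)) = 3.56%.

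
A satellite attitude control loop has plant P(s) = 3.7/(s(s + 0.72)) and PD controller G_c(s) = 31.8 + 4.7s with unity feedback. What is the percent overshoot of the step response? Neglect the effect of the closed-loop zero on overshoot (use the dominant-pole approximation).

0.854%

Forward path: (31.8 + 4.7s)·3.7/(s(s+0.72)). The closed-loop characteristic equation is s² + (0.72 + 3.7·4.7)s + 3.7·31.8 = 0.
That is s² + 18.11s + 117.7 = 0, so ω_n = 10.85 rad/s and ζ = 18.11/(2·10.85) = 0.8348.
%OS = 100·exp(−πζ/√(1−ζ²)) = 0.854%.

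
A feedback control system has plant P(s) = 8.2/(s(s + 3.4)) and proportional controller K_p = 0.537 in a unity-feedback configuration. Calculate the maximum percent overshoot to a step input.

1.3%

From 1 + K_pP(s) = 0: s² + 3.4s + 4.403 = 0 ⇒ ω_n = 2.098, ζ = 0.8101.
%OS = 100·exp(−πζ/√(1−ζ²)) = 100·exp(−π·0.8101/√0.3437) = 1.3%.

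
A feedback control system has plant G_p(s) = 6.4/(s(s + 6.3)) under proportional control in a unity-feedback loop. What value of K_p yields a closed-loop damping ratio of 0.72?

K_p = 2.99

Closed-loop characteristic equation: s² + 6.3s + K_p·6.4 = 0.
So ω_n = √(6.4K_p) and 2ζω_n = 6.3, giving ζ = 6.3/(2√(6.4K_p)).
Setting ζ = 0.72: √(6.4K_p) = 6.3/(2·0.72) = 4.375, so K_p = 19.14/6.4 = 2.99.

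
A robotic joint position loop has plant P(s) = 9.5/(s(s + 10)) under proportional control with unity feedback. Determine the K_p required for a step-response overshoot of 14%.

K_p = 9.35

From %OS = 100·exp(−πζ/√(1−ζ²)) = 14%, ζ = −ln(0.14)/√(π²+ln²(0.14)) = 0.5305.
Characteristic equation s² + 10s + 9.5K_p = 0 gives ζ = 10/(2√(9.5K_p)).
Setting ζ = 0.5305: √(9.5K_p) = 10/(2·0.5305) = 9.425, so K_p = 88.83/9.5 = 9.35.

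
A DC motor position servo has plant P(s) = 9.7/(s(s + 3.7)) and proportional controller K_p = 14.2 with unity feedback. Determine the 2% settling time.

T_s ≈ 2.16 s

Closed-loop characteristic equation: s² + 3.7s + 137.7 = 0, so ω_n = 11.74 rad/s and ζ = 3.7/(2·11.74) = 0.1576.
2% settling time T_s ≈ 4/(ζω_n) = 4/1.85 = 2.16 s.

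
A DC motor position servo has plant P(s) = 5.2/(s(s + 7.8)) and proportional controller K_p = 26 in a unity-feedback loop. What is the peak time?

From 1 + K_pP(s) = 0: s² + 7.8s + 135.2 = 0 ⇒ ω_n = 11.63, ζ = 0.3354.
Damped frequency ω_d = ω_n√(1−ζ²) = 10.95 rad/s, so peak time T_p = π/ω_d = 0.287 s.

T_p = 0.287 s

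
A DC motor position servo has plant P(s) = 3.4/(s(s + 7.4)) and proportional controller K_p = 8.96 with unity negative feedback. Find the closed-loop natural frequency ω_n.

With unity feedback the closed-loop characteristic equation is s² + 7.4s + 8.96·3.4 = s² + 7.4s + 30.46 = 0.
Matching s² + 2ζω_n s + ω_n²: ω_n = √30.46 = 5.519 rad/s and 2ζω_n = 7.4, so ζ = 7.4/(2·5.519) = 0.67.

ω_n = 5.52 rad/s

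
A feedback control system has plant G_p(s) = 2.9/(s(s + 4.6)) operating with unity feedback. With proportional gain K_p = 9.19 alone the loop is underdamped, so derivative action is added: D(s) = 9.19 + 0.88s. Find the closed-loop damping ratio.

Forward path: (9.19 + 0.88s)·2.9/(s(s+4.6)). The closed-loop characteristic equation is s² + (4.6 + 2.9·0.88)s + 2.9·9.19 = 0.
That is s² + 7.152s + 26.65 = 0, so ω_n = 5.162 rad/s and ζ = 7.152/(2·5.162) = 0.6927.

ζ = 0.693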